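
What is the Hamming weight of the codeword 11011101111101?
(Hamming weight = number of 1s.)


Counting 1s in 11011101111101

11


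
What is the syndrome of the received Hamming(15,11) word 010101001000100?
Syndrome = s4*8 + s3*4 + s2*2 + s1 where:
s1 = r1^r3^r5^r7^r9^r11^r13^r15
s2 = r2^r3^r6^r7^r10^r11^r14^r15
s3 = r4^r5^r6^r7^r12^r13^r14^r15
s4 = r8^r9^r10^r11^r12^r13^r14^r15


s1=0, s2=0, s3=1, s4=0

Syndrome = 4 (error at position 4)


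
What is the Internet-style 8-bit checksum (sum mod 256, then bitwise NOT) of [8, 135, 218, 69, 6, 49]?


Sum = 485 mod 256 = 229
Complement = 26

26


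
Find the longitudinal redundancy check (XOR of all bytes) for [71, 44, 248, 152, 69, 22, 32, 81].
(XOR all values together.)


XOR chain: 71 ^ 44 ^ 248 ^ 152 ^ 69 ^ 22 ^ 32 ^ 81 = 41

41


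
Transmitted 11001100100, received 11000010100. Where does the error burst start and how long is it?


XOR: 00001110000

Burst at position 4, length 3


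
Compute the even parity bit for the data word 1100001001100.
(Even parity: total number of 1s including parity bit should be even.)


Number of 1s in data: 5
Parity bit: 1

1


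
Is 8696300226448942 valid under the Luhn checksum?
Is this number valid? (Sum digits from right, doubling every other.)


Luhn sum = 84
84 mod 10 = 4

Invalid (Luhn sum mod 10 = 4)


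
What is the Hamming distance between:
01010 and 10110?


XOR: 11100
Count of 1s: 3

3


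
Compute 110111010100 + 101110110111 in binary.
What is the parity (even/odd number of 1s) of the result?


110111010100 = 3540
101110110111 = 2999
Sum = 6539 = 1100110001011
1s count = 7

odd parity (7 ones in 1100110001011)


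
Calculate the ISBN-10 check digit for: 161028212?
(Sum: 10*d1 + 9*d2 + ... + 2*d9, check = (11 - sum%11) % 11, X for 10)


Weighted sum: 139
139 mod 11 = 7

Check digit: 4


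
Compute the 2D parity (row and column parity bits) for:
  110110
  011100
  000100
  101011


Row parities: 0110
Column parities: 000101

Row P: 0110, Col P: 000101, Corner: 0


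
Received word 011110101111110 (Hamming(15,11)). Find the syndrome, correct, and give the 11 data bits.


Syndrome = 0: no error detected

Data: 11011111110 (no errors)


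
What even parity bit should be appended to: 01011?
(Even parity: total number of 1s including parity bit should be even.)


Number of 1s in data: 3
Parity bit: 1

1


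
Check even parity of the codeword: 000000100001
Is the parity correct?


Number of 1s: 2

Yes, parity is correct (2 ones)


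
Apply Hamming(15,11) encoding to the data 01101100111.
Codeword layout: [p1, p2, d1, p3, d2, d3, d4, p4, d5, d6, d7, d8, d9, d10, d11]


Parity bits: p1=0, p2=0, p3=1, p4=1

000111011100111


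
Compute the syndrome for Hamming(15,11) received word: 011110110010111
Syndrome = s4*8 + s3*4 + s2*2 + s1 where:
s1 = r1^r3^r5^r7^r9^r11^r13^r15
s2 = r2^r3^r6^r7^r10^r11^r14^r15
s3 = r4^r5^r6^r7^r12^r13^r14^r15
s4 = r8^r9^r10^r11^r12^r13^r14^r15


s1=0, s2=0, s3=0, s4=1

Syndrome = 8 (error at position 8)


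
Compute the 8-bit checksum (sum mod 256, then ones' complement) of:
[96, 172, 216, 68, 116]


Sum = 668 mod 256 = 156
Complement = 99

99


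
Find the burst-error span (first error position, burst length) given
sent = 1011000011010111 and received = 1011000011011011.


XOR: 0000000000001100

Burst at position 12, length 2


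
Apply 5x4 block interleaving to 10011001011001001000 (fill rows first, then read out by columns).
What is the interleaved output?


Matrix:
  1001
  1001
  0110
  0100
  1000
Read columns: 11001001100010011000

11001001100010011000


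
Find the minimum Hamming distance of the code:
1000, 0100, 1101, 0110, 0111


Comparing all pairs, minimum distance: 1
Can detect 0 errors, correct 0 errors

1


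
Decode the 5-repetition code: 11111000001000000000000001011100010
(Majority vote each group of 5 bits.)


Groups: 11111, 00000, 10000, 00000, 00000, 10111, 00010
Majority votes: 1000010

1000010


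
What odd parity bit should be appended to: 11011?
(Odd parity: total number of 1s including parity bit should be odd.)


Number of 1s in data: 4
Parity bit: 1

1


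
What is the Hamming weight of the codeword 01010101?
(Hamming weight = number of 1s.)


Counting 1s in 01010101

4


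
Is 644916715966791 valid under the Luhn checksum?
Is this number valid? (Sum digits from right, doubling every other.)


Luhn sum = 80
80 mod 10 = 0

Valid (Luhn sum mod 10 = 0)


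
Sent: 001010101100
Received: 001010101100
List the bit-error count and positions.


XOR: 000000000000

0 errors (received matches sent)


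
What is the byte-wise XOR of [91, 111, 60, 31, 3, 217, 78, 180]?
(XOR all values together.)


XOR chain: 91 ^ 111 ^ 60 ^ 31 ^ 3 ^ 217 ^ 78 ^ 180 = 55

55


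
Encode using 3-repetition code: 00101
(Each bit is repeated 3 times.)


Each bit -> 3 copies

000000111000111


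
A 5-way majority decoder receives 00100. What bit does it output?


Ones: 1 out of 5
Threshold: 3

0 (1/5 voted 1)


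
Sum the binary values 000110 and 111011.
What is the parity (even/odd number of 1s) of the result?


000110 = 6
111011 = 59
Sum = 65 = 1000001
1s count = 2

even parity (2 ones in 1000001)


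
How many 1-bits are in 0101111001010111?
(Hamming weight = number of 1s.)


Counting 1s in 0101111001010111

10


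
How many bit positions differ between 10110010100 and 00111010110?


XOR: 10001000010
Count of 1s: 3

3


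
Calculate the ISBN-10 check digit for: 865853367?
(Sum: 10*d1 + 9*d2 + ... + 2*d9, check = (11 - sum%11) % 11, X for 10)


Weighted sum: 319
319 mod 11 = 0

Check digit: 0


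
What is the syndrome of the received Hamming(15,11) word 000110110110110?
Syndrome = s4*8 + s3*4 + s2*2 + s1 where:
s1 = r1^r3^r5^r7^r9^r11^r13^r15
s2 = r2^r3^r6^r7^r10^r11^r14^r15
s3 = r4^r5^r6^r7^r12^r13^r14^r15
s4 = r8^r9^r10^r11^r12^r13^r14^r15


s1=0, s2=0, s3=1, s4=1

Syndrome = 12 (error at position 12)


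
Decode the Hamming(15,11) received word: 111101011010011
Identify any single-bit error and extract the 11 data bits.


Syndrome = 9: error at position 9

Data: 10100010011 (corrected bit 9)


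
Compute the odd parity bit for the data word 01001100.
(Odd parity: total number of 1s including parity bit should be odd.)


Number of 1s in data: 3
Parity bit: 0

0


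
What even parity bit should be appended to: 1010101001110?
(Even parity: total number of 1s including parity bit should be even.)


Number of 1s in data: 7
Parity bit: 1

1


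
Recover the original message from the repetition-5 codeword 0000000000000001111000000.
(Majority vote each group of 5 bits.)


Groups: 00000, 00000, 00000, 11110, 00000
Majority votes: 00010

00010


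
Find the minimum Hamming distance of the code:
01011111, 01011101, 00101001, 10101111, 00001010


Comparing all pairs, minimum distance: 1
Can detect 0 errors, correct 0 errors

1


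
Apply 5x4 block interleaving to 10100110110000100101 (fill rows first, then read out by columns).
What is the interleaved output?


Matrix:
  1010
  0110
  1100
  0010
  0101
Read columns: 10100011011101000001

10100011011101000001


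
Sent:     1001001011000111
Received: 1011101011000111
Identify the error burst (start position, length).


XOR: 0010100000000000

Burst at position 2, length 3


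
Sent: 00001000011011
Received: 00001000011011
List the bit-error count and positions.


XOR: 00000000000000

0 errors (received matches sent)


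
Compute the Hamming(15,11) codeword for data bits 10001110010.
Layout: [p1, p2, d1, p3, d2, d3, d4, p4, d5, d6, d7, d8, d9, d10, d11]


Parity bits: p1=1, p2=0, p3=1, p4=0

101100001110010


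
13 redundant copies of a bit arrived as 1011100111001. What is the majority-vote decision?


Ones: 8 out of 13
Threshold: 7

1 (8/13 voted 1)


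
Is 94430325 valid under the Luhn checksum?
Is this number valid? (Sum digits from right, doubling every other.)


Luhn sum = 36
36 mod 10 = 6

Invalid (Luhn sum mod 10 = 6)


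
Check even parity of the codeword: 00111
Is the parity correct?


Number of 1s: 3

No, parity error (3 ones)


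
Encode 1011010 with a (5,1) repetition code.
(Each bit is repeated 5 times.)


Each bit -> 5 copies

11111000001111111111000001111100000


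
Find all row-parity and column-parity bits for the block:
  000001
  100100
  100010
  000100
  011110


Row parities: 10010
Column parities: 011101

Row P: 10010, Col P: 011101, Corner: 0


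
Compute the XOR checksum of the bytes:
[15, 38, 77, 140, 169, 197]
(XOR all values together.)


XOR chain: 15 ^ 38 ^ 77 ^ 140 ^ 169 ^ 197 = 132

132


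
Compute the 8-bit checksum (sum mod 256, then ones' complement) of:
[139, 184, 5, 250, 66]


Sum = 644 mod 256 = 132
Complement = 123

123


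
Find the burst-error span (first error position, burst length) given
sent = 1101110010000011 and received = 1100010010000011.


XOR: 0001100000000000

Burst at position 3, length 2


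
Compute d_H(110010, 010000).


XOR: 100010
Count of 1s: 2

2


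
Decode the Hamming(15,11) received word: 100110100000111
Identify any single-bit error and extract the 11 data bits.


Syndrome = 11: error at position 11

Data: 01010010111 (corrected bit 11)


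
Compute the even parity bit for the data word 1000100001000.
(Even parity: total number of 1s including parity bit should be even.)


Number of 1s in data: 3
Parity bit: 1

1


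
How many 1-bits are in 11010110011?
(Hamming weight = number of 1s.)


Counting 1s in 11010110011

7


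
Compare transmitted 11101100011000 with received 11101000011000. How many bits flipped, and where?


XOR: 00000100000000

1 error(s) at position(s): 5


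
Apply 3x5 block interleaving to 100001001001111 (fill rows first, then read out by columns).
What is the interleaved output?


Matrix:
  10000
  10010
  01111
Read columns: 110001001011001

110001001011001


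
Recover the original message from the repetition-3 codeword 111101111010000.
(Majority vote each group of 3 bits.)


Groups: 111, 101, 111, 010, 000
Majority votes: 11100

11100


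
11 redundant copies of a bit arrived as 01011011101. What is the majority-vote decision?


Ones: 7 out of 11
Threshold: 6

1 (7/11 voted 1)


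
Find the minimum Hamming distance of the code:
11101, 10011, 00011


Comparing all pairs, minimum distance: 1
Can detect 0 errors, correct 0 errors

1


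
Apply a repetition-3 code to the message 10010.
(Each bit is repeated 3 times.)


Each bit -> 3 copies

111000000111000


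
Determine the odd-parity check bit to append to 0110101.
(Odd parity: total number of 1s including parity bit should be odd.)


Number of 1s in data: 4
Parity bit: 1

1


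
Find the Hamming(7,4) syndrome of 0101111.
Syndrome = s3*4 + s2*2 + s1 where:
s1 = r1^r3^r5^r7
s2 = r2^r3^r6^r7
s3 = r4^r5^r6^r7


s1=0, s2=1, s3=0

Syndrome = 2 (error at position 2)


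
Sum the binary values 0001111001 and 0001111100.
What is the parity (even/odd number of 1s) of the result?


0001111001 = 121
0001111100 = 124
Sum = 245 = 11110101
1s count = 6

even parity (6 ones in 11110101)


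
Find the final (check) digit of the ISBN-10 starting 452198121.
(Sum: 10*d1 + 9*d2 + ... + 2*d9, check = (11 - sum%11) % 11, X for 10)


Weighted sum: 214
214 mod 11 = 5

Check digit: 6


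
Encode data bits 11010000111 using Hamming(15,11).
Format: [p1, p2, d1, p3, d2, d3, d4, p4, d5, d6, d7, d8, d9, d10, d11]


Parity bits: p1=1, p2=0, p3=1, p4=1

101110110000111


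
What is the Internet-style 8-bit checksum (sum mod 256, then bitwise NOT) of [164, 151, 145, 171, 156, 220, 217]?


Sum = 1224 mod 256 = 200
Complement = 55

55


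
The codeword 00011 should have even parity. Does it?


Number of 1s: 2

Yes, parity is correct (2 ones)


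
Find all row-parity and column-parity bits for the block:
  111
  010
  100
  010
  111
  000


Row parities: 111110
Column parities: 100

Row P: 111110, Col P: 100, Corner: 1


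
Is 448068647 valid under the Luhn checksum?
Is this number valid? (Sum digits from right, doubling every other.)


Luhn sum = 54
54 mod 10 = 4

Invalid (Luhn sum mod 10 = 4)


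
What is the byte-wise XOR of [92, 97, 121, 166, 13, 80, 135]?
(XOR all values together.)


XOR chain: 92 ^ 97 ^ 121 ^ 166 ^ 13 ^ 80 ^ 135 = 56

56


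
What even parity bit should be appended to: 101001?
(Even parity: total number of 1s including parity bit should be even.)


Number of 1s in data: 3
Parity bit: 1

1


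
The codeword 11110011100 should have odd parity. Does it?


Number of 1s: 7

Yes, parity is correct (7 ones)


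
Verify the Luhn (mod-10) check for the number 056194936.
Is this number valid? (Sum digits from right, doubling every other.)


Luhn sum = 47
47 mod 10 = 7

Invalid (Luhn sum mod 10 = 7)


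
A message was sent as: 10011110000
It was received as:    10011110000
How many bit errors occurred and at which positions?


XOR: 00000000000

0 errors (received matches sent)


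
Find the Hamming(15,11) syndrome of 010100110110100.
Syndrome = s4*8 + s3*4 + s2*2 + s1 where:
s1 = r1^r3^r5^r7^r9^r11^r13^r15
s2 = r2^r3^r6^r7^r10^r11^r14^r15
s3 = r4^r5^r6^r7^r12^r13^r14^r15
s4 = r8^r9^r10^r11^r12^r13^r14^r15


s1=1, s2=0, s3=1, s4=0

Syndrome = 5 (error at position 5)


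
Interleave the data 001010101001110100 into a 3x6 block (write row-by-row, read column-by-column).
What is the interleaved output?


Matrix:
  001010
  101001
  110100
Read columns: 011001110001100010

011001110001100010


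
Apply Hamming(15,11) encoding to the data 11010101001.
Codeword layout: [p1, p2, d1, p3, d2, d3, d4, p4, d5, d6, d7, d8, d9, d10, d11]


Parity bits: p1=0, p2=0, p3=0, p4=1

001010110101001


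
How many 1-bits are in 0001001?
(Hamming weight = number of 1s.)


Counting 1s in 0001001

2


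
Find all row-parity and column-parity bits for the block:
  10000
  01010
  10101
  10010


Row parities: 1010
Column parities: 11101

Row P: 1010, Col P: 11101, Corner: 0


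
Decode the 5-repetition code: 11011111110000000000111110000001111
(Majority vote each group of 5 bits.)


Groups: 11011, 11111, 00000, 00000, 11111, 00000, 01111
Majority votes: 1100101

1100101


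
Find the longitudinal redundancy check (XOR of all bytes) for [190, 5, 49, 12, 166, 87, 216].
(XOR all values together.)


XOR chain: 190 ^ 5 ^ 49 ^ 12 ^ 166 ^ 87 ^ 216 = 175

175


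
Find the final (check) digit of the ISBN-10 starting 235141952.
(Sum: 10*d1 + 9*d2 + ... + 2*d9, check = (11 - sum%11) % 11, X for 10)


Weighted sum: 178
178 mod 11 = 2

Check digit: 9


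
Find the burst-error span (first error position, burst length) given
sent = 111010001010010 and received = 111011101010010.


XOR: 000001100000000

Burst at position 5, length 2


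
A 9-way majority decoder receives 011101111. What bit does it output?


Ones: 7 out of 9
Threshold: 5

1 (7/9 voted 1)


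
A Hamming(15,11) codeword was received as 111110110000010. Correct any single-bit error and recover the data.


Syndrome = 0: no error detected

Data: 11010000010 (no errors)


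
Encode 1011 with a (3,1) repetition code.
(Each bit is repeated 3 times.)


Each bit -> 3 copies

111000111111


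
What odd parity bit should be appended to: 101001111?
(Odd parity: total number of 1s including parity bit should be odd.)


Number of 1s in data: 6
Parity bit: 1

1


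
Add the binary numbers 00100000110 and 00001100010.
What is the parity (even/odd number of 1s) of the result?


00100000110 = 262
00001100010 = 98
Sum = 360 = 101101000
1s count = 4

even parity (4 ones in 101101000)


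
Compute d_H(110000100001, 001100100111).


XOR: 111100000110
Count of 1s: 6

6


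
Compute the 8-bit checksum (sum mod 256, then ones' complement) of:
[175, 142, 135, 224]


Sum = 676 mod 256 = 164
Complement = 91

91


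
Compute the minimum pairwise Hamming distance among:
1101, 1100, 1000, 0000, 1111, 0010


Comparing all pairs, minimum distance: 1
Can detect 0 errors, correct 0 errors

1


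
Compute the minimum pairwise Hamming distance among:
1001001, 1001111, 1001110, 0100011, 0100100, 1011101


Comparing all pairs, minimum distance: 1
Can detect 0 errors, correct 0 errors

1


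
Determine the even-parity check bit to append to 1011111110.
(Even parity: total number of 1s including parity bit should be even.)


Number of 1s in data: 8
Parity bit: 0

0


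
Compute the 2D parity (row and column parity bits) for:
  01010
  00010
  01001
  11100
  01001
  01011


Row parities: 010101
Column parities: 11111

Row P: 010101, Col P: 11111, Corner: 1


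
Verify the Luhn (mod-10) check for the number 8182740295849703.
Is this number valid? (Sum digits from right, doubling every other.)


Luhn sum = 72
72 mod 10 = 2

Invalid (Luhn sum mod 10 = 2)


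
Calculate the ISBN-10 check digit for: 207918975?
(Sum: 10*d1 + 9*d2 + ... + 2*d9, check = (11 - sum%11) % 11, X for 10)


Weighted sum: 252
252 mod 11 = 10

Check digit: 1


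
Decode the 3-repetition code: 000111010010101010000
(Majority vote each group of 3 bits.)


Groups: 000, 111, 010, 010, 101, 010, 000
Majority votes: 0100100

0100100


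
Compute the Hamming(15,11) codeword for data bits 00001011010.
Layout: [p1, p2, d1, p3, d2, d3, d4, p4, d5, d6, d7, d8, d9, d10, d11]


Parity bits: p1=0, p2=0, p3=0, p4=0

000000001011010


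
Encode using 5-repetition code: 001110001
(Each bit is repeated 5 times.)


Each bit -> 5 copies

000000000011111111111111100000000000000011111


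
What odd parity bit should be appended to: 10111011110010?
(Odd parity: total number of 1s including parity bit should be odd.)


Number of 1s in data: 9
Parity bit: 0

0


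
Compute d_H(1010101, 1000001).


XOR: 0010100
Count of 1s: 2

2


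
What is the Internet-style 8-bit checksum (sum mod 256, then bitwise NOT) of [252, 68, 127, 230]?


Sum = 677 mod 256 = 165
Complement = 90

90


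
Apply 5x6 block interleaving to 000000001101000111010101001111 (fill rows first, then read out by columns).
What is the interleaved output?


Matrix:
  000000
  001101
  000111
  010101
  001111
Read columns: 000000001001001011110010101111

000000001001001011110010101111


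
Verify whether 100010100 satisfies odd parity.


Number of 1s: 3

Yes, parity is correct (3 ones)


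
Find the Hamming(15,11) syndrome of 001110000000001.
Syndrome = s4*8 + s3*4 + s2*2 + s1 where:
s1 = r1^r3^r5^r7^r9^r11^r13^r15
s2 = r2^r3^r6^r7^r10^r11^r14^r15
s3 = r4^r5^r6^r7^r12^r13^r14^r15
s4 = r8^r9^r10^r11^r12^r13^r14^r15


s1=1, s2=0, s3=1, s4=1

Syndrome = 13 (error at position 13)


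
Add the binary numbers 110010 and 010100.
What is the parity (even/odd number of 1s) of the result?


110010 = 50
010100 = 20
Sum = 70 = 1000110
1s count = 3

odd parity (3 ones in 1000110)


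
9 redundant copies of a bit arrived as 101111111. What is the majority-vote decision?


Ones: 8 out of 9
Threshold: 5

1 (8/9 voted 1)


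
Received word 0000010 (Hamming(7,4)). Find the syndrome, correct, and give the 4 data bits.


Syndrome = 6: error at position 6

Data: 0000 (corrected bit 6)


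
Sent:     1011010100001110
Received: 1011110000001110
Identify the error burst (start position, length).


XOR: 0000100100000000

Burst at position 4, length 4


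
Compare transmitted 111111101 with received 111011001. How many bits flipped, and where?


XOR: 000100100

2 error(s) at position(s): 3, 6


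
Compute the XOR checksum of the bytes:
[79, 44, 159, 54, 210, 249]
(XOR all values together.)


XOR chain: 79 ^ 44 ^ 159 ^ 54 ^ 210 ^ 249 = 225

225


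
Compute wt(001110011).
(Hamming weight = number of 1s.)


Counting 1s in 001110011

5


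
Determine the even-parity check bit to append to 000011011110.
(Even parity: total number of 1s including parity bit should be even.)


Number of 1s in data: 6
Parity bit: 0

0


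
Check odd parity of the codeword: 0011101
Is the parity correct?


Number of 1s: 4

No, parity error (4 ones)


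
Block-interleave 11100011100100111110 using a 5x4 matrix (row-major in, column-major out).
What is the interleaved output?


Matrix:
  1110
  0011
  1001
  0011
  1110
Read columns: 10101100011101101110

10101100011101101110


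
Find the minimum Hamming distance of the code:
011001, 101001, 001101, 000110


Comparing all pairs, minimum distance: 2
Can detect 1 errors, correct 0 errors

2


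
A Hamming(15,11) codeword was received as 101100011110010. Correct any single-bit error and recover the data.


Syndrome = 8: error at position 8

Data: 10001110010 (corrected bit 8)


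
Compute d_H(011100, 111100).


XOR: 100000
Count of 1s: 1

1


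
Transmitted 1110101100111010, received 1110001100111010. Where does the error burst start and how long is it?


XOR: 0000100000000000

Burst at position 4, length 1


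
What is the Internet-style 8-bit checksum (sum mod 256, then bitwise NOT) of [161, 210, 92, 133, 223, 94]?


Sum = 913 mod 256 = 145
Complement = 110

110


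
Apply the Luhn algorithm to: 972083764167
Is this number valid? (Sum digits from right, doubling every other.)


Luhn sum = 60
60 mod 10 = 0

Valid (Luhn sum mod 10 = 0)


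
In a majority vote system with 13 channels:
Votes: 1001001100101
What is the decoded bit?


Ones: 6 out of 13
Threshold: 7

0 (6/13 voted 1)


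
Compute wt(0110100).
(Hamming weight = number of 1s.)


Counting 1s in 0110100

3


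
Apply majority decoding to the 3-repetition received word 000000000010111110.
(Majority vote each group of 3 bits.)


Groups: 000, 000, 000, 010, 111, 110
Majority votes: 000011

000011


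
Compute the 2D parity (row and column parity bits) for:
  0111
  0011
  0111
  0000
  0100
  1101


Row parities: 101011
Column parities: 1010

Row P: 101011, Col P: 1010, Corner: 0


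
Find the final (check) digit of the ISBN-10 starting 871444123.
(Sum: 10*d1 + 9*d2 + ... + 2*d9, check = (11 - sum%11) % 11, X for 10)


Weighted sum: 239
239 mod 11 = 8

Check digit: 3


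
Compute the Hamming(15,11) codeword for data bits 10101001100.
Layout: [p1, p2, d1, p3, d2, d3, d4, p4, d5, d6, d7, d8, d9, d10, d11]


Parity bits: p1=1, p2=0, p3=1, p4=1

101101011001100


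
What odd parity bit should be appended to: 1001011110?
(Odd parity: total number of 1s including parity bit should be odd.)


Number of 1s in data: 6
Parity bit: 1

1


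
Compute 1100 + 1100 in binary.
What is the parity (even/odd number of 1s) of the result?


1100 = 12
1100 = 12
Sum = 24 = 11000
1s count = 2

even parity (2 ones in 11000)


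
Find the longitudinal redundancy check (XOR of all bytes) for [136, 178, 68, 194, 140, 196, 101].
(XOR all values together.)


XOR chain: 136 ^ 178 ^ 68 ^ 194 ^ 140 ^ 196 ^ 101 = 145

145


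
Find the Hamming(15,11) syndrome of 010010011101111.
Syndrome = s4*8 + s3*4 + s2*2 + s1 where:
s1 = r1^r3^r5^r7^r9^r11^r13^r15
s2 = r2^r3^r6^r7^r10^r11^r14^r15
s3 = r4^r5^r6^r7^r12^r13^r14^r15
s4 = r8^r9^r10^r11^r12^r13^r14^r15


s1=0, s2=0, s3=1, s4=1

Syndrome = 12 (error at position 12)


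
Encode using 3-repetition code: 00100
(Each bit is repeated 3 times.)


Each bit -> 3 copies

000000111000000


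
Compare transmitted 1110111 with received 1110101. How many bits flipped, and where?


XOR: 0000010

1 error(s) at position(s): 5


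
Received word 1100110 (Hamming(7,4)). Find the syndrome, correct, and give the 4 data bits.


Syndrome = 0: no error detected

Data: 0110 (no errors)


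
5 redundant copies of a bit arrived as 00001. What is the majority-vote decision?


Ones: 1 out of 5
Threshold: 3

0 (1/5 voted 1)


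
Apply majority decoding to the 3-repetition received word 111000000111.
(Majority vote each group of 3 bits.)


Groups: 111, 000, 000, 111
Majority votes: 1001

1001


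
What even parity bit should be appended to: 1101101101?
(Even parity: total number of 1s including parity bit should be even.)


Number of 1s in data: 7
Parity bit: 1

1


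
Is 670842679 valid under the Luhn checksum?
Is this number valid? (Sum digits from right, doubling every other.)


Luhn sum = 46
46 mod 10 = 6

Invalid (Luhn sum mod 10 = 6)


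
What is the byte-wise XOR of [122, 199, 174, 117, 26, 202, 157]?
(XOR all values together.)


XOR chain: 122 ^ 199 ^ 174 ^ 117 ^ 26 ^ 202 ^ 157 = 43

43


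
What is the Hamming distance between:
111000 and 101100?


XOR: 010100
Count of 1s: 2

2


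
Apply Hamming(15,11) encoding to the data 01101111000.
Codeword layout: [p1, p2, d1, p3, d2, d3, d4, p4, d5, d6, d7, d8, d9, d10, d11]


Parity bits: p1=1, p2=1, p3=1, p4=0

110111001111000


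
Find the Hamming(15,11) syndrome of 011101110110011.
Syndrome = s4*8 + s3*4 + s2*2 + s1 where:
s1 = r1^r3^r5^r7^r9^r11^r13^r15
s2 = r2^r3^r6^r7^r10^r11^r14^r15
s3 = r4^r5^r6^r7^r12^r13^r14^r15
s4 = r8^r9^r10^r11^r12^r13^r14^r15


s1=0, s2=0, s3=1, s4=1

Syndrome = 12 (error at position 12)


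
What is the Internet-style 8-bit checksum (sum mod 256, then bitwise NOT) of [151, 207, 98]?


Sum = 456 mod 256 = 200
Complement = 55

55


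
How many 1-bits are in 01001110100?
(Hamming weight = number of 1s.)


Counting 1s in 01001110100

5


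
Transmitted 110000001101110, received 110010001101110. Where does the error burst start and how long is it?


XOR: 000010000000000

Burst at position 4, length 1


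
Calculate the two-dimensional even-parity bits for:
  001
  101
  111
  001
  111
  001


Row parities: 101111
Column parities: 100

Row P: 101111, Col P: 100, Corner: 1


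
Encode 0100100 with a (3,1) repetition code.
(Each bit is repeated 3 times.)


Each bit -> 3 copies

000111000000111000000


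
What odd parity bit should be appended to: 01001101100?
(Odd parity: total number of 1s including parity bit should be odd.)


Number of 1s in data: 5
Parity bit: 0

0


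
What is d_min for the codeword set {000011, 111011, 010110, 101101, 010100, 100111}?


Comparing all pairs, minimum distance: 1
Can detect 0 errors, correct 0 errors

1


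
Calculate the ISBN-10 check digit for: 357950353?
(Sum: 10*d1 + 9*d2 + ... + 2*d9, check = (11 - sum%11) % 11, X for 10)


Weighted sum: 257
257 mod 11 = 4

Check digit: 7


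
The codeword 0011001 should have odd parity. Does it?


Number of 1s: 3

Yes, parity is correct (3 ones)


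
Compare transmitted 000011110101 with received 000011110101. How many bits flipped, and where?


XOR: 000000000000

0 errors (received matches sent)


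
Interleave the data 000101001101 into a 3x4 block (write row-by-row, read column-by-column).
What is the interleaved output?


Matrix:
  0001
  0100
  1101
Read columns: 001011000101

001011000101


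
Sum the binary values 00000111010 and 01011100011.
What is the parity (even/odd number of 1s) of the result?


00000111010 = 58
01011100011 = 739
Sum = 797 = 1100011101
1s count = 6

even parity (6 ones in 1100011101)


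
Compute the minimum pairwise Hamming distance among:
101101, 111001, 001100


Comparing all pairs, minimum distance: 2
Can detect 1 errors, correct 0 errors

2


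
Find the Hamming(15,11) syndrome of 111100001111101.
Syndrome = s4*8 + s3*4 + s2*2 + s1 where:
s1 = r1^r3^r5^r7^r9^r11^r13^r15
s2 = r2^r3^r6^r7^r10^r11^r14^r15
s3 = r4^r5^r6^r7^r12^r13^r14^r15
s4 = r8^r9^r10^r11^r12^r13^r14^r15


s1=0, s2=1, s3=0, s4=0

Syndrome = 2 (error at position 2)


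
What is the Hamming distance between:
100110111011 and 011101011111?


XOR: 111011100100
Count of 1s: 7

7


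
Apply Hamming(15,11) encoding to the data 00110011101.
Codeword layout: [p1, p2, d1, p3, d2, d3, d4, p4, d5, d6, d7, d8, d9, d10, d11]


Parity bits: p1=0, p2=0, p3=1, p4=0

000101100011101


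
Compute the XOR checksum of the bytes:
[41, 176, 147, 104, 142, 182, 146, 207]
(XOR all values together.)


XOR chain: 41 ^ 176 ^ 147 ^ 104 ^ 142 ^ 182 ^ 146 ^ 207 = 7

7


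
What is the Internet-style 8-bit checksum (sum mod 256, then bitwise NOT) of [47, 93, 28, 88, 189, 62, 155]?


Sum = 662 mod 256 = 150
Complement = 105

105


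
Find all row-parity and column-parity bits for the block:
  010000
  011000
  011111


Row parities: 101
Column parities: 010111

Row P: 101, Col P: 010111, Corner: 0


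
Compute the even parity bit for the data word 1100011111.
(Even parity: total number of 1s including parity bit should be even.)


Number of 1s in data: 7
Parity bit: 1

1


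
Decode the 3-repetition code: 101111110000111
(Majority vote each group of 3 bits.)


Groups: 101, 111, 110, 000, 111
Majority votes: 11101

11101


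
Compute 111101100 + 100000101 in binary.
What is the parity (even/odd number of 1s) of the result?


111101100 = 492
100000101 = 261
Sum = 753 = 1011110001
1s count = 6

even parity (6 ones in 1011110001)


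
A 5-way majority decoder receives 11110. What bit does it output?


Ones: 4 out of 5
Threshold: 3

1 (4/5 voted 1)


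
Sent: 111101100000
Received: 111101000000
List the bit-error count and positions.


XOR: 000000100000

1 error(s) at position(s): 6


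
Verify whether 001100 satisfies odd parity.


Number of 1s: 2

No, parity error (2 ones)


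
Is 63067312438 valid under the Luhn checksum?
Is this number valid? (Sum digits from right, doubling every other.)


Luhn sum = 51
51 mod 10 = 1

Invalid (Luhn sum mod 10 = 1)


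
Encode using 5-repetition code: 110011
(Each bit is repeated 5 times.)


Each bit -> 5 copies

111111111100000000001111111111


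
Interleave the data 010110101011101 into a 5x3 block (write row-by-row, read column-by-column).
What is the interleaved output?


Matrix:
  010
  110
  101
  011
  101
Read columns: 011011101000111

011011101000111


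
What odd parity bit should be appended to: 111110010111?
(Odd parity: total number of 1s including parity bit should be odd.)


Number of 1s in data: 9
Parity bit: 0

0


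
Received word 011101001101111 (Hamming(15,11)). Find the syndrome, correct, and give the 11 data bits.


Syndrome = 0: no error detected

Data: 10101101111 (no errors)


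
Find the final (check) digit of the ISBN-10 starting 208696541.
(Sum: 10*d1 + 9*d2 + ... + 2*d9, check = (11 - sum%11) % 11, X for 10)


Weighted sum: 244
244 mod 11 = 2

Check digit: 9


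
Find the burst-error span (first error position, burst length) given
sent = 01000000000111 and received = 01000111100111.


XOR: 00000111100000

Burst at position 5, length 4


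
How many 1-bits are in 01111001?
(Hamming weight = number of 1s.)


Counting 1s in 01111001

5


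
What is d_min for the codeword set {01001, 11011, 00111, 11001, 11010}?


Comparing all pairs, minimum distance: 1
Can detect 0 errors, correct 0 errors

1


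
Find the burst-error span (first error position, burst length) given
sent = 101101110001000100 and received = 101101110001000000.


XOR: 000000000000000100

Burst at position 15, length 1


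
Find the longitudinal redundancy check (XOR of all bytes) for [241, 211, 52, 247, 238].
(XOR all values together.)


XOR chain: 241 ^ 211 ^ 52 ^ 247 ^ 238 = 15

15


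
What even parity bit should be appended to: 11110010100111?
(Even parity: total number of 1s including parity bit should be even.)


Number of 1s in data: 9
Parity bit: 1

1


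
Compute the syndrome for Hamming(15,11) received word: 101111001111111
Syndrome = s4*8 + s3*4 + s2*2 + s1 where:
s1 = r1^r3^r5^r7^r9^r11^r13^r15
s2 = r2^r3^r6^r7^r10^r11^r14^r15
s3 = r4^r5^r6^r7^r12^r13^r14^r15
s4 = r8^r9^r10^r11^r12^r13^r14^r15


s1=1, s2=0, s3=1, s4=1

Syndrome = 13 (error at position 13)


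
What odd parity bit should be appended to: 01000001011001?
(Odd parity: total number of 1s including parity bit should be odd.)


Number of 1s in data: 5
Parity bit: 0

0


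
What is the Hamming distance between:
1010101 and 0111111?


XOR: 1101010
Count of 1s: 4

4


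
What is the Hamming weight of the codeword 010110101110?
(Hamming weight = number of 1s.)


Counting 1s in 010110101110

7


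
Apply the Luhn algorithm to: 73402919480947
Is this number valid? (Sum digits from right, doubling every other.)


Luhn sum = 80
80 mod 10 = 0

Valid (Luhn sum mod 10 = 0)


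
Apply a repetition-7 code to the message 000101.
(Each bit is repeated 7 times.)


Each bit -> 7 copies

000000000000000000000111111100000001111111


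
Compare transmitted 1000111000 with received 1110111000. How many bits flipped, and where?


XOR: 0110000000

2 error(s) at position(s): 1, 2


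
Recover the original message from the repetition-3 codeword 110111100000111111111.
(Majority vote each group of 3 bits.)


Groups: 110, 111, 100, 000, 111, 111, 111
Majority votes: 1100111

1100111


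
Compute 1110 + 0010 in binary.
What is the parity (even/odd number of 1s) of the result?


1110 = 14
0010 = 2
Sum = 16 = 10000
1s count = 1

odd parity (1 ones in 10000)


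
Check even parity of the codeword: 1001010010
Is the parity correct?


Number of 1s: 4

Yes, parity is correct (4 ones)


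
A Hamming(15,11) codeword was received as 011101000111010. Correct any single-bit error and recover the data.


Syndrome = 0: no error detected

Data: 10100111010 (no errors)


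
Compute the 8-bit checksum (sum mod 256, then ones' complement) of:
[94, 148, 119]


Sum = 361 mod 256 = 105
Complement = 150

150


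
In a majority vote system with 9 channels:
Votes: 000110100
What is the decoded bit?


Ones: 3 out of 9
Threshold: 5

0 (3/9 voted 1)


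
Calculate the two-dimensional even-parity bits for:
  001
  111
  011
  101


Row parities: 1100
Column parities: 000

Row P: 1100, Col P: 000, Corner: 0


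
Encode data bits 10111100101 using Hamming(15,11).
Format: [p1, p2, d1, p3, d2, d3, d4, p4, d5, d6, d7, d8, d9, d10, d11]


Parity bits: p1=1, p2=1, p3=0, p4=0

111001101100101


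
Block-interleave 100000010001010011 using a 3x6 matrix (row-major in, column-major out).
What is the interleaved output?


Matrix:
  100000
  010001
  010011
Read columns: 100011000000001011

100011000000001011


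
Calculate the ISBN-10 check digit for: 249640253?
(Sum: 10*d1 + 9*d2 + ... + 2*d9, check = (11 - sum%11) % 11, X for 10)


Weighted sum: 223
223 mod 11 = 3

Check digit: 8


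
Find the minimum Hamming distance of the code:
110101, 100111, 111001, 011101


Comparing all pairs, minimum distance: 2
Can detect 1 errors, correct 0 errors

2


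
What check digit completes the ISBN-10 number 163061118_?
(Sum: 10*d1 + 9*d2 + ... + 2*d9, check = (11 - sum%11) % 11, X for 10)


Weighted sum: 152
152 mod 11 = 9

Check digit: 2


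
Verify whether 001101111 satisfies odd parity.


Number of 1s: 6

No, parity error (6 ones)


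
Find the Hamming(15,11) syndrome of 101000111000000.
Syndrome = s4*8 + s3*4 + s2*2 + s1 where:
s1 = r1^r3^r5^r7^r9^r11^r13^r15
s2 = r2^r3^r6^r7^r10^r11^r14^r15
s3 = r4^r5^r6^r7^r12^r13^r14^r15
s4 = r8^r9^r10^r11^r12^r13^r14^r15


s1=0, s2=0, s3=1, s4=0

Syndrome = 4 (error at position 4)


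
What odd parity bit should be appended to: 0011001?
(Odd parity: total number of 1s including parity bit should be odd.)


Number of 1s in data: 3
Parity bit: 0

0


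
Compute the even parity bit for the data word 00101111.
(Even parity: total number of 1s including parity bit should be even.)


Number of 1s in data: 5
Parity bit: 1

1


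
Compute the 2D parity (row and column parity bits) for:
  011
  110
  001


Row parities: 001
Column parities: 100

Row P: 001, Col P: 100, Corner: 1


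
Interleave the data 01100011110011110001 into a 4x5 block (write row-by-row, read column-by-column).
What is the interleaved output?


Matrix:
  01100
  01111
  00111
  10001
Read columns: 00011100111001100111

00011100111001100111


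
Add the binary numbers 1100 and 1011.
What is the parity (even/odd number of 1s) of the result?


1100 = 12
1011 = 11
Sum = 23 = 10111
1s count = 4

even parity (4 ones in 10111)


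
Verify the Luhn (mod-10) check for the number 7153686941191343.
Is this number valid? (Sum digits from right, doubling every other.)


Luhn sum = 69
69 mod 10 = 9

Invalid (Luhn sum mod 10 = 9)


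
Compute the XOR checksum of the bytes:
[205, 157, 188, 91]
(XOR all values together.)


XOR chain: 205 ^ 157 ^ 188 ^ 91 = 183

183


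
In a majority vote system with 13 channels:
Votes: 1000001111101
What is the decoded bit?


Ones: 7 out of 13
Threshold: 7

1 (7/13 voted 1)


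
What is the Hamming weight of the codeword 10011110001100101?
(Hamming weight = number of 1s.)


Counting 1s in 10011110001100101

9


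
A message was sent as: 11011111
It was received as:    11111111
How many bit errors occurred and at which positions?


XOR: 00100000

1 error(s) at position(s): 2


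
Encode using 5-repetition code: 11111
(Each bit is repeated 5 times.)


Each bit -> 5 copies

1111111111111111111111111


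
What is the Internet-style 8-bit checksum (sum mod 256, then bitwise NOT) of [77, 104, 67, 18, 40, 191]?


Sum = 497 mod 256 = 241
Complement = 14

14


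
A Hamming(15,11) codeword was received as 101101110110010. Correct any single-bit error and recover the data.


Syndrome = 0: no error detected

Data: 10110110010 (no errors)


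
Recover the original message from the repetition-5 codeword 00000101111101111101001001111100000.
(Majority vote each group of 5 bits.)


Groups: 00000, 10111, 11011, 11101, 00100, 11111, 00000
Majority votes: 0111010

0111010


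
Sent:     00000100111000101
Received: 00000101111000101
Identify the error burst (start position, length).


XOR: 00000001000000000

Burst at position 7, length 1


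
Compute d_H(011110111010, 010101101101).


XOR: 001011010111
Count of 1s: 7

7


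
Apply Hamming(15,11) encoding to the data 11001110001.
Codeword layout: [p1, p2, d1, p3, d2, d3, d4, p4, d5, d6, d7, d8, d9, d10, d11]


Parity bits: p1=1, p2=0, p3=0, p4=0

101010001110001


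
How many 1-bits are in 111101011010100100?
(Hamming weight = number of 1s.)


Counting 1s in 111101011010100100

10


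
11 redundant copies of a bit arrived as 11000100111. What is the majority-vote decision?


Ones: 6 out of 11
Threshold: 6

1 (6/11 voted 1)


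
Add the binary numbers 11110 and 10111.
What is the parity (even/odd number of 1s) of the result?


11110 = 30
10111 = 23
Sum = 53 = 110101
1s count = 4

even parity (4 ones in 110101)


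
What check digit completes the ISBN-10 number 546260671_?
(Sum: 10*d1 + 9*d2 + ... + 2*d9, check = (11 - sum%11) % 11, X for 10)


Weighted sum: 231
231 mod 11 = 0

Check digit: 0


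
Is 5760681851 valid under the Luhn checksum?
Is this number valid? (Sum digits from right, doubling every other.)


Luhn sum = 34
34 mod 10 = 4

Invalid (Luhn sum mod 10 = 4)


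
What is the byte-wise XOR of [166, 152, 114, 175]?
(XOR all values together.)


XOR chain: 166 ^ 152 ^ 114 ^ 175 = 227

227


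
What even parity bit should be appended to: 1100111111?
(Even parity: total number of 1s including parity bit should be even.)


Number of 1s in data: 8
Parity bit: 0

0
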